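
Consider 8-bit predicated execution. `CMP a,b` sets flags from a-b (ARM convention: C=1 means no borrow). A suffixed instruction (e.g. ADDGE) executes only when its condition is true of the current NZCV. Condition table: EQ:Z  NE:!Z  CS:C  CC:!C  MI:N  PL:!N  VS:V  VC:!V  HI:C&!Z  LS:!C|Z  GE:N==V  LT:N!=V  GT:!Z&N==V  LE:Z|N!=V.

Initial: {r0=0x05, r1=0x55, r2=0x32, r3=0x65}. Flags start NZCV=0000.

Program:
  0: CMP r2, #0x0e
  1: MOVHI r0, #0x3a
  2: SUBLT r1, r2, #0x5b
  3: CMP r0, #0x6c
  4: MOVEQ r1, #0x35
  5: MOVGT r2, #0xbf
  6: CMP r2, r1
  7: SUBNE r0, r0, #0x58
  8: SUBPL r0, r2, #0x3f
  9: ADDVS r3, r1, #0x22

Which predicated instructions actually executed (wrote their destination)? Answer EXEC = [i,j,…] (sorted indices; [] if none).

EXEC = [1,7]

0: ✓ CMP  NZCV=0010
1: ✓ MOVHI  r0←0x3a
2: · SUBLT
3: ✓ CMP  NZCV=1000
4: · MOVEQ
5: · MOVGT
6: ✓ CMP  NZCV=1000
7: ✓ SUBNE  r0←0xe2
8: · SUBPL
9: · ADDVS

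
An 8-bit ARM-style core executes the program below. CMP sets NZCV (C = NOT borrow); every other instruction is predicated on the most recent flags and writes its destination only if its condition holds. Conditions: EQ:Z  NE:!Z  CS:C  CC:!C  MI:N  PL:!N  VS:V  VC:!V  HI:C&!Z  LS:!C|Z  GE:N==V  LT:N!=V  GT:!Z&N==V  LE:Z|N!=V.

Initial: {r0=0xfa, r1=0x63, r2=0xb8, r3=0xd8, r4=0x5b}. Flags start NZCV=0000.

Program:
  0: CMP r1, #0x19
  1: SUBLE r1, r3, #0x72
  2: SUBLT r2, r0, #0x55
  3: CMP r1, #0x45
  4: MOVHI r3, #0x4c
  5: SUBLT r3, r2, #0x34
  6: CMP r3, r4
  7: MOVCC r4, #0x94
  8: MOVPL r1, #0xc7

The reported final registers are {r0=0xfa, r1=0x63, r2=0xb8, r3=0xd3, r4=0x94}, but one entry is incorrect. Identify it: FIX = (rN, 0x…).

[0] flags=0010 → (cmp)
[1] flags=0010 LE?F → skip
[2] flags=0010 LT?F → skip
[3] flags=0010 → (cmp)
[4] flags=0010 HI?T → r3=0x4c
[5] flags=0010 LT?F → skip
[6] flags=1000 → (cmp)
[7] flags=1000 CC?T → r4=0x94
[8] flags=1000 PL?F → skip

FIX = (r3, 0x4c)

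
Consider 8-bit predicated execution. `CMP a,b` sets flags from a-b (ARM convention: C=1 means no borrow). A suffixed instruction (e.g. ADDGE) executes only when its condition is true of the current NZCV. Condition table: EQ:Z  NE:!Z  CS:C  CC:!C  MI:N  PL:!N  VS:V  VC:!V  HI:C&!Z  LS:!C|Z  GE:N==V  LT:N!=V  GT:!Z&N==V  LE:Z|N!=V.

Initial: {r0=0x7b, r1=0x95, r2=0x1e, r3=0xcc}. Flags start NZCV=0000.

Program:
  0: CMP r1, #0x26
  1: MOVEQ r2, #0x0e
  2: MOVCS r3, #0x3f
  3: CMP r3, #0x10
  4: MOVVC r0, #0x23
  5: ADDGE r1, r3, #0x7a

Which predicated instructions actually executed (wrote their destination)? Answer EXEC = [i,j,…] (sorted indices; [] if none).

EXEC = [2,4,5]

[0] flags=0011 → (cmp)
[1] flags=0011 EQ?F → skip
[2] flags=0011 CS?T → r3=0x3f
[3] flags=0010 → (cmp)
[4] flags=0010 VC?T → r0=0x23
[5] flags=0010 GE?T → r1=0xb9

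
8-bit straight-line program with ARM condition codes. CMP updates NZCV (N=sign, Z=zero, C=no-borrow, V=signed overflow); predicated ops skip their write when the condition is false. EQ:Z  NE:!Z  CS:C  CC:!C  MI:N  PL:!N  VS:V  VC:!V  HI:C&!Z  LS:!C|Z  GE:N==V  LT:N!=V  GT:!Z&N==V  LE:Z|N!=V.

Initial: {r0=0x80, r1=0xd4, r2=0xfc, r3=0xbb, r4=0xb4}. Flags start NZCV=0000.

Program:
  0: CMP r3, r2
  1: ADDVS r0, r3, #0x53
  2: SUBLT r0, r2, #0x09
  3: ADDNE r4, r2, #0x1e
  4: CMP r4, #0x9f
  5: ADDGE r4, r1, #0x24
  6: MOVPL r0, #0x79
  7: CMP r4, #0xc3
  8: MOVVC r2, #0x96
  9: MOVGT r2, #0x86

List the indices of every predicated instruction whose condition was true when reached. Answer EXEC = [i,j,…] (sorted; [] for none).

[0] flags=1000 → (cmp)
[1] flags=1000 VS?F → skip
[2] flags=1000 LT?T → r0=0xf3
[3] flags=1000 NE?T → r4=0x1a
[4] flags=0000 → (cmp)
[5] flags=0000 GE?T → r4=0xf8
[6] flags=0000 PL?T → r0=0x79
[7] flags=0010 → (cmp)
[8] flags=0010 VC?T → r2=0x96
[9] flags=0010 GT?T → r2=0x86

EXEC = [2,3,5,6,8,9]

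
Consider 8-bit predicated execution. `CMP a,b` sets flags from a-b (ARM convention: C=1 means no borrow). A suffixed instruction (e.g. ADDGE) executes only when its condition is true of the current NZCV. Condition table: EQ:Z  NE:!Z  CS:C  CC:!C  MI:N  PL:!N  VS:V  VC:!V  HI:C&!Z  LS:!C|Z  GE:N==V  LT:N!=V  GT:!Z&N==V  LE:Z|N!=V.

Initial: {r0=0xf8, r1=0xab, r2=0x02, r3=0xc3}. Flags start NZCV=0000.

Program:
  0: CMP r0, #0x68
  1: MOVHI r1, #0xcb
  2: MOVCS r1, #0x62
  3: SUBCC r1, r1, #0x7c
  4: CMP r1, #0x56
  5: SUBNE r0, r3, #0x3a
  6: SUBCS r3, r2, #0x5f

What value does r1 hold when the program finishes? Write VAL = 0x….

VAL = 0x62

0: ✓ CMP  NZCV=1010
1: ✓ MOVHI  r1←0xcb
2: ✓ MOVCS  r1←0x62
3: · SUBCC
4: ✓ CMP  NZCV=0010
5: ✓ SUBNE  r0←0x89
6: ✓ SUBCS  r3←0xa3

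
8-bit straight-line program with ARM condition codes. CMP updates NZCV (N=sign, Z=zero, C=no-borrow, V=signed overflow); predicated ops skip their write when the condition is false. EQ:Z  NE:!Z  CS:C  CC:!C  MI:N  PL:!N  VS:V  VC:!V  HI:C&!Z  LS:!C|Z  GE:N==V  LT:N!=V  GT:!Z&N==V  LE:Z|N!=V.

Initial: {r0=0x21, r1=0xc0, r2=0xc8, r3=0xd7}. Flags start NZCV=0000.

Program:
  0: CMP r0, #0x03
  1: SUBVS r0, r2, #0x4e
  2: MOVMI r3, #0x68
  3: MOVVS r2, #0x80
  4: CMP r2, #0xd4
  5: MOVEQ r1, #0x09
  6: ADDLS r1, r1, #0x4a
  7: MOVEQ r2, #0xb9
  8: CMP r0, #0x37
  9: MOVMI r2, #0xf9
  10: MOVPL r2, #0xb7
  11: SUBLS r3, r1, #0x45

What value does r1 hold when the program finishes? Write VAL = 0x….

[0] flags=0010 → (cmp)
[1] flags=0010 VS?F → skip
[2] flags=0010 MI?F → skip
[3] flags=0010 VS?F → skip
[4] flags=1000 → (cmp)
[5] flags=1000 EQ?F → skip
[6] flags=1000 LS?T → r1=0x0a
[7] flags=1000 EQ?F → skip
[8] flags=1000 → (cmp)
[9] flags=1000 MI?T → r2=0xf9
[10] flags=1000 PL?F → skip
[11] flags=1000 LS?T → r3=0xc5

VAL = 0x0a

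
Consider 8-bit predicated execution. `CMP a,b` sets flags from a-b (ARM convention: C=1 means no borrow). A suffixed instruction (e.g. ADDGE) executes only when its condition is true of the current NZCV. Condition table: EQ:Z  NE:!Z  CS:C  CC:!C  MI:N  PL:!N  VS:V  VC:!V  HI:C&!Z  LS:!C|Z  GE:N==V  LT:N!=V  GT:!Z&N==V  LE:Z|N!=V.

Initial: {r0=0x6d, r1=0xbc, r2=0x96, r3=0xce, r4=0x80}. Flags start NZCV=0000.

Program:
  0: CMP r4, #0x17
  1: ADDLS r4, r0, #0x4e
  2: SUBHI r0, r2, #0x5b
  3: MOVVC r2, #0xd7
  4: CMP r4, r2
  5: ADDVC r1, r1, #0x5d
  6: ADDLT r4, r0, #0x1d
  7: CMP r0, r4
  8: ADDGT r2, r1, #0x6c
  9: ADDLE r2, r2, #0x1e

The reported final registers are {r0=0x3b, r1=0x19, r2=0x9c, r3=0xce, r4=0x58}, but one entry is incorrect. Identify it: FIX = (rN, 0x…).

[0] flags=0011 → (cmp)
[1] flags=0011 LS?F → skip
[2] flags=0011 HI?T → r0=0x3b
[3] flags=0011 VC?F → skip
[4] flags=1000 → (cmp)
[5] flags=1000 VC?T → r1=0x19
[6] flags=1000 LT?T → r4=0x58
[7] flags=1000 → (cmp)
[8] flags=1000 GT?F → skip
[9] flags=1000 LE?T → r2=0xb4

FIX = (r2, 0xb4)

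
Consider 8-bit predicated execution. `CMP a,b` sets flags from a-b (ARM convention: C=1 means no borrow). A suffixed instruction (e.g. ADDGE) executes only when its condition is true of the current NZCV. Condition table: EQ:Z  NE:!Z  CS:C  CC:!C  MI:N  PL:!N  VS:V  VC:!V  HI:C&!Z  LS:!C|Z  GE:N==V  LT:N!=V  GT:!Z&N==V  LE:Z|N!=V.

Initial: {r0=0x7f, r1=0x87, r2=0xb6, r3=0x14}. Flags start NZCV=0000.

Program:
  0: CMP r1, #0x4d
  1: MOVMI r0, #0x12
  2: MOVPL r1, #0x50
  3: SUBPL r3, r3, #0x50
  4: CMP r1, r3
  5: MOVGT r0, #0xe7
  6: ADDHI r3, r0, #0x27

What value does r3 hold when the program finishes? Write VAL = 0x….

VAL = 0xc4

[0] flags=0011 → (cmp)
[1] flags=0011 MI?F → skip
[2] flags=0011 PL?T → r1=0x50
[3] flags=0011 PL?T → r3=0xc4
[4] flags=1001 → (cmp)
[5] flags=1001 GT?T → r0=0xe7
[6] flags=1001 HI?F → skip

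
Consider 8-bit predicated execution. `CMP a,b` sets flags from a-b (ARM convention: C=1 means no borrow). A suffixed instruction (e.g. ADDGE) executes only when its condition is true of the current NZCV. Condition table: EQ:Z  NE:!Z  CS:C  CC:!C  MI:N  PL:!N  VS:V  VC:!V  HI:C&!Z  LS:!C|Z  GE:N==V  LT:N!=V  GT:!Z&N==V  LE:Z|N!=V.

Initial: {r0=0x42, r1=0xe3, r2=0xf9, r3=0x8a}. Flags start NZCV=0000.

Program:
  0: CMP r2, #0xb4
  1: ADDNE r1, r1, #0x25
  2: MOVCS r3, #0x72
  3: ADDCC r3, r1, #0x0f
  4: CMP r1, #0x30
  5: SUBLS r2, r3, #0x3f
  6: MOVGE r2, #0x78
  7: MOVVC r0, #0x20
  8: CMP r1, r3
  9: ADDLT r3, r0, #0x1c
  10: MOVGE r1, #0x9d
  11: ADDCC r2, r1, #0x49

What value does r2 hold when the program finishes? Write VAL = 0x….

[0] flags=0010 → (cmp)
[1] flags=0010 NE?T → r1=0x08
[2] flags=0010 CS?T → r3=0x72
[3] flags=0010 CC?F → skip
[4] flags=1000 → (cmp)
[5] flags=1000 LS?T → r2=0x33
[6] flags=1000 GE?F → skip
[7] flags=1000 VC?T → r0=0x20
[8] flags=1000 → (cmp)
[9] flags=1000 LT?T → r3=0x3c
[10] flags=1000 GE?F → skip
[11] flags=1000 CC?T → r2=0x51

VAL = 0x51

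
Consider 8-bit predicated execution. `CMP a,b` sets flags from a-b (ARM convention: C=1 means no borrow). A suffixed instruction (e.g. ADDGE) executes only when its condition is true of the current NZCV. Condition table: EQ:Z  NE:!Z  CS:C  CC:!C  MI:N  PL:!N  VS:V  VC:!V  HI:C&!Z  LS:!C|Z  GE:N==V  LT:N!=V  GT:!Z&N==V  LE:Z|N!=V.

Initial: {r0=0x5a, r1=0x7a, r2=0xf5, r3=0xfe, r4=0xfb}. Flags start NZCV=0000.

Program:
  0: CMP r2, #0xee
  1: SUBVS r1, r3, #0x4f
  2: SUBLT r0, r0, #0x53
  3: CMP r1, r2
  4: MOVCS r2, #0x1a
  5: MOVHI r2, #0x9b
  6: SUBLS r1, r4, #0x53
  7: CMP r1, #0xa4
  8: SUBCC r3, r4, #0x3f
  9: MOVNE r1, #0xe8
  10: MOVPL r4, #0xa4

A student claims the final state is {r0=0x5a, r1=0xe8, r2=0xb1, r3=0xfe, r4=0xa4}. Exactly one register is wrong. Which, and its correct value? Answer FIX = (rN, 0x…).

FIX = (r2, 0xf5)

[0] flags=0010 → (cmp)
[1] flags=0010 VS?F → skip
[2] flags=0010 LT?F → skip
[3] flags=1001 → (cmp)
[4] flags=1001 CS?F → skip
[5] flags=1001 HI?F → skip
[6] flags=1001 LS?T → r1=0xa8
[7] flags=0010 → (cmp)
[8] flags=0010 CC?F → skip
[9] flags=0010 NE?T → r1=0xe8
[10] flags=0010 PL?T → r4=0xa4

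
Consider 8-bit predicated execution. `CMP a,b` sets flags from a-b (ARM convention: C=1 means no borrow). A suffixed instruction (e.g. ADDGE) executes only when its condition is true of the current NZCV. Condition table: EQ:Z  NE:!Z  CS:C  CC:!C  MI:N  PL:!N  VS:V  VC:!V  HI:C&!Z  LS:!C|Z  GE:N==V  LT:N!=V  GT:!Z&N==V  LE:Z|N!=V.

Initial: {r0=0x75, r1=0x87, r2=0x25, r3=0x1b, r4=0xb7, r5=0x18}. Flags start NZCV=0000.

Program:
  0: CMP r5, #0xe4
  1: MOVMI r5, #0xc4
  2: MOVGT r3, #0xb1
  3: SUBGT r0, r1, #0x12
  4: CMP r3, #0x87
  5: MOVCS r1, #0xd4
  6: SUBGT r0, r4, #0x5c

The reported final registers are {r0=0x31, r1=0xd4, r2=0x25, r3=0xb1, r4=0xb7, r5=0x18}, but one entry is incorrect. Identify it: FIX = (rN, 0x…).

[0] flags=0000 → (cmp)
[1] flags=0000 MI?F → skip
[2] flags=0000 GT?T → r3=0xb1
[3] flags=0000 GT?T → r0=0x75
[4] flags=0010 → (cmp)
[5] flags=0010 CS?T → r1=0xd4
[6] flags=0010 GT?T → r0=0x5b

FIX = (r0, 0x5b)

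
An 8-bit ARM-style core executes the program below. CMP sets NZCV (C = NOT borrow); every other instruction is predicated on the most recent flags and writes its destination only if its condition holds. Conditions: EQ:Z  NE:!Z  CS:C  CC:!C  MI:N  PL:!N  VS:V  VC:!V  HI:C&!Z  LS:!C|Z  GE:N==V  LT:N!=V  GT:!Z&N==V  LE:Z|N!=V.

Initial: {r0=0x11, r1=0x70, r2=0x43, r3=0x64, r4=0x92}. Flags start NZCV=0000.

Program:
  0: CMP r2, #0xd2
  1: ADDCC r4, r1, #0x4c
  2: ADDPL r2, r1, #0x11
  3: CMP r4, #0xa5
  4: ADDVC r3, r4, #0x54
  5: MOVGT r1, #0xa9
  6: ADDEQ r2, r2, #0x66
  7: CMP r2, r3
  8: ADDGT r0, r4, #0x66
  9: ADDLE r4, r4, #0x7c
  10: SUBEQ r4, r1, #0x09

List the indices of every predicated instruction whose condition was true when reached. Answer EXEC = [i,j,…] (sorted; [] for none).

0: ✓ CMP  NZCV=0000
1: ✓ ADDCC  r4←0xbc
2: ✓ ADDPL  r2←0x81
3: ✓ CMP  NZCV=0010
4: ✓ ADDVC  r3←0x10
5: ✓ MOVGT  r1←0xa9
6: · ADDEQ
7: ✓ CMP  NZCV=0011
8: · ADDGT
9: ✓ ADDLE  r4←0x38
10: · SUBEQ

EXEC = [1,2,4,5,9]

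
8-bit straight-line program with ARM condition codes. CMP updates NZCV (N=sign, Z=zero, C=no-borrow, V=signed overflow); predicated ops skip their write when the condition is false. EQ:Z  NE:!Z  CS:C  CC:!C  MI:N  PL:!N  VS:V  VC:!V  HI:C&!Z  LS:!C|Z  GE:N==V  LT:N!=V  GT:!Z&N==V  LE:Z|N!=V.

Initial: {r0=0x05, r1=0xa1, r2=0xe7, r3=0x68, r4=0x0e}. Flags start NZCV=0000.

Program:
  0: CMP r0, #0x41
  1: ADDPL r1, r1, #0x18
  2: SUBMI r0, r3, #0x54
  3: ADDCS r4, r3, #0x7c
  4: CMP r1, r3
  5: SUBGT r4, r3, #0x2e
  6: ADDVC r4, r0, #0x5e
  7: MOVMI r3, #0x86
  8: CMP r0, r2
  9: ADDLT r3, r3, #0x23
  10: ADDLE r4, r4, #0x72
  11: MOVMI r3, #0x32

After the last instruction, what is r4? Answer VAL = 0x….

VAL = 0x0e

0: ✓ CMP  NZCV=1000
1: · ADDPL
2: ✓ SUBMI  r0←0x14
3: · ADDCS
4: ✓ CMP  NZCV=0011
5: · SUBGT
6: · ADDVC
7: · MOVMI
8: ✓ CMP  NZCV=0000
9: · ADDLT
10: · ADDLE
11: · MOVMI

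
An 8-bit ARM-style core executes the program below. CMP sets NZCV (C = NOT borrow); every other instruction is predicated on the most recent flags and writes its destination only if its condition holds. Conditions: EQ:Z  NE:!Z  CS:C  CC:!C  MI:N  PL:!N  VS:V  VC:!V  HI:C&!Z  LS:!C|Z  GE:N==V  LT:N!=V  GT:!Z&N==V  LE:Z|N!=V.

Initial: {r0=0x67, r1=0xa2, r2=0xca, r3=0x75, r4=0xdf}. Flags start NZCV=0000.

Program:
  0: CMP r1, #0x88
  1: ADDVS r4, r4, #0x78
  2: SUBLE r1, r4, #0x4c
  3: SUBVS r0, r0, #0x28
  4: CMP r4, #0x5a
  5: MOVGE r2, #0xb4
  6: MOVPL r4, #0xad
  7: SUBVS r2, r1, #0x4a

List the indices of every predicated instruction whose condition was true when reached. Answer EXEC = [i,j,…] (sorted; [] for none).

0: ✓ CMP  NZCV=0010
1: · ADDVS
2: · SUBLE
3: · SUBVS
4: ✓ CMP  NZCV=1010
5: · MOVGE
6: · MOVPL
7: · SUBVS

EXEC = []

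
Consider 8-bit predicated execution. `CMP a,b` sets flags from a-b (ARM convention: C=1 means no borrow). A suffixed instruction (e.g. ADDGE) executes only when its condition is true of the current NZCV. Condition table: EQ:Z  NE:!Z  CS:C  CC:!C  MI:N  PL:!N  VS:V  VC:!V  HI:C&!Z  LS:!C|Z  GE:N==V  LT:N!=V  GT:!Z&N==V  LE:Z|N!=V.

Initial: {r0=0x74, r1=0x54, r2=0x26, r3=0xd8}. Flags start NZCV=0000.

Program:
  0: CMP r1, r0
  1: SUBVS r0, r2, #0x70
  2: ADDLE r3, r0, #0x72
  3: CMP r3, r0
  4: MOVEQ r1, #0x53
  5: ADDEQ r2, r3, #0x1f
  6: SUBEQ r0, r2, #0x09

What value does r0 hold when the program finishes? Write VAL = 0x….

VAL = 0x74

0: ✓ CMP  NZCV=1000
1: · SUBVS
2: ✓ ADDLE  r3←0xe6
3: ✓ CMP  NZCV=0011
4: · MOVEQ
5: · ADDEQ
6: · SUBEQ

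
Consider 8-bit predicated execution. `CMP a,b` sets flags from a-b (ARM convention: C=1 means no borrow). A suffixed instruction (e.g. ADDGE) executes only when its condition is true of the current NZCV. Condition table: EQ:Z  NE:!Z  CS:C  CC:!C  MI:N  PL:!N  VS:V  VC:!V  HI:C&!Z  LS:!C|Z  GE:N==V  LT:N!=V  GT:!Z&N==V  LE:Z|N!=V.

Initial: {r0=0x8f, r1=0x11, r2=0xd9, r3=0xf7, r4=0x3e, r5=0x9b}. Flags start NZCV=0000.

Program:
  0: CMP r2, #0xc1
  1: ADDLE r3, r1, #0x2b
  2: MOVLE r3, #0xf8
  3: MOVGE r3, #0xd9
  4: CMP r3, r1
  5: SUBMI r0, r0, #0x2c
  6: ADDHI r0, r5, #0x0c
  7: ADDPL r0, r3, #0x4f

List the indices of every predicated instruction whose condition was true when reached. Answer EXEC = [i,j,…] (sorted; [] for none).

EXEC = [3,5,6]

0: ✓ CMP  NZCV=0010
1: · ADDLE
2: · MOVLE
3: ✓ MOVGE  r3←0xd9
4: ✓ CMP  NZCV=1010
5: ✓ SUBMI  r0←0x63
6: ✓ ADDHI  r0←0xa7
7: · ADDPL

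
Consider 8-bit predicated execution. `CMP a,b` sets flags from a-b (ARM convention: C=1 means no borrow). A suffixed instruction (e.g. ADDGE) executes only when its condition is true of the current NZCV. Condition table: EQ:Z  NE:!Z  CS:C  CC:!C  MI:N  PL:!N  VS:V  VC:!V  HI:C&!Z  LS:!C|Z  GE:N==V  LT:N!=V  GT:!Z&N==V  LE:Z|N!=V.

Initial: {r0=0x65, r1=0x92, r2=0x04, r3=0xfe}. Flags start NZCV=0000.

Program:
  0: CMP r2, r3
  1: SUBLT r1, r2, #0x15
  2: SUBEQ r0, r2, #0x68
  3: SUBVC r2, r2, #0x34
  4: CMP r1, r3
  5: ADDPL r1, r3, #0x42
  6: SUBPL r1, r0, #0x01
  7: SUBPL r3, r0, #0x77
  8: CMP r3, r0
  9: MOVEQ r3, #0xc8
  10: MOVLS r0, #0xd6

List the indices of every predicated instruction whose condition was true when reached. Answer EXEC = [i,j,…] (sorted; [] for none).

[0] flags=0000 → (cmp)
[1] flags=0000 LT?F → skip
[2] flags=0000 EQ?F → skip
[3] flags=0000 VC?T → r2=0xd0
[4] flags=1000 → (cmp)
[5] flags=1000 PL?F → skip
[6] flags=1000 PL?F → skip
[7] flags=1000 PL?F → skip
[8] flags=1010 → (cmp)
[9] flags=1010 EQ?F → skip
[10] flags=1010 LS?F → skip

EXEC = [3]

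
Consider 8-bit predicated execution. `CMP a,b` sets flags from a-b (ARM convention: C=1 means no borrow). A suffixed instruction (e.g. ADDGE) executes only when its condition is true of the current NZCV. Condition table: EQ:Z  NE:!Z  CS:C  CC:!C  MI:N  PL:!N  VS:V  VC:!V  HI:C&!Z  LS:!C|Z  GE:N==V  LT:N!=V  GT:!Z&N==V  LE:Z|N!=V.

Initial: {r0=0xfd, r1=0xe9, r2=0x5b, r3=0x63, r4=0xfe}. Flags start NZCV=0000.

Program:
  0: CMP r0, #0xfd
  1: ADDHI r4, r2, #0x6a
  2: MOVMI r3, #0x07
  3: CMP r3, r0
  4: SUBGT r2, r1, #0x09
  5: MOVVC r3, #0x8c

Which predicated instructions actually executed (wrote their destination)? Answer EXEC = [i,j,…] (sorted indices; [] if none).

0: ✓ CMP  NZCV=0110
1: · ADDHI
2: · MOVMI
3: ✓ CMP  NZCV=0000
4: ✓ SUBGT  r2←0xe0
5: ✓ MOVVC  r3←0x8c

EXEC = [4,5]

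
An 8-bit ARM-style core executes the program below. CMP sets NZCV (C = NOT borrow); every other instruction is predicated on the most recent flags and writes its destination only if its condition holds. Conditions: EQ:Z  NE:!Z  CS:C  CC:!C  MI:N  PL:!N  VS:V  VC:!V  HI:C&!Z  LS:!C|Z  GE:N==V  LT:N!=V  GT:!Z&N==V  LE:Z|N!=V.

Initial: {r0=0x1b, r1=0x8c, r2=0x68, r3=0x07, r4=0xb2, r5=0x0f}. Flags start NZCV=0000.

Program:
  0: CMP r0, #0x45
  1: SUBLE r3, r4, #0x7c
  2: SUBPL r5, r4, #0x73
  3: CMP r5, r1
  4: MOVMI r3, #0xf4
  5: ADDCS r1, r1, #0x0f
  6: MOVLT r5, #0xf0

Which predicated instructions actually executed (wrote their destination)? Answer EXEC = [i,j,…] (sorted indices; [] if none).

[0] flags=1000 → (cmp)
[1] flags=1000 LE?T → r3=0x36
[2] flags=1000 PL?F → skip
[3] flags=1001 → (cmp)
[4] flags=1001 MI?T → r3=0xf4
[5] flags=1001 CS?F → skip
[6] flags=1001 LT?F → skip

EXEC = [1,4]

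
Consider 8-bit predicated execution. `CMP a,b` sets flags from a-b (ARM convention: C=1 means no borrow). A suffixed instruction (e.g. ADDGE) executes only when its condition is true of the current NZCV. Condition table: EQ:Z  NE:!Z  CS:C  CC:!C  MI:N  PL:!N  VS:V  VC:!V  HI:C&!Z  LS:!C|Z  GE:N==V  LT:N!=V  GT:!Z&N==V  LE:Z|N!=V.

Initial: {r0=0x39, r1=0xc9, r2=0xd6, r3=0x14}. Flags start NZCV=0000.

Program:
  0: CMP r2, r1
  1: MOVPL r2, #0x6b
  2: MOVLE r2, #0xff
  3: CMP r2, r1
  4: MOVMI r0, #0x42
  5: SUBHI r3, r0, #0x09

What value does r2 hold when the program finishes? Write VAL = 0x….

VAL = 0x6b

0: ✓ CMP  NZCV=0010
1: ✓ MOVPL  r2←0x6b
2: · MOVLE
3: ✓ CMP  NZCV=1001
4: ✓ MOVMI  r0←0x42
5: · SUBHI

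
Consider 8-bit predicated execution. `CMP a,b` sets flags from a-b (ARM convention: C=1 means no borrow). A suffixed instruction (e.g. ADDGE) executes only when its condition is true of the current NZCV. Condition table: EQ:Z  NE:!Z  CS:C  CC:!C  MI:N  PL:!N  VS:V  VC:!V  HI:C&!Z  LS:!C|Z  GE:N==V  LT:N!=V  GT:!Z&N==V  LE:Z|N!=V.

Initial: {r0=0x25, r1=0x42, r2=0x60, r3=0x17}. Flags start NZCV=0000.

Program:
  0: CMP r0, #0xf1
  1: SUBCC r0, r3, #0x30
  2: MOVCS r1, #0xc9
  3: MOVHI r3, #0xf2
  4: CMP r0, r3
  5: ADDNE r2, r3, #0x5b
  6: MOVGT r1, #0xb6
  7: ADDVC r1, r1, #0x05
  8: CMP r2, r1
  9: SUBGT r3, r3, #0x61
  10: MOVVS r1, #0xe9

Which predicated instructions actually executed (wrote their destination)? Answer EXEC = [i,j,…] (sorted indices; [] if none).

0: ✓ CMP  NZCV=0000
1: ✓ SUBCC  r0←0xe7
2: · MOVCS
3: · MOVHI
4: ✓ CMP  NZCV=1010
5: ✓ ADDNE  r2←0x72
6: · MOVGT
7: ✓ ADDVC  r1←0x47
8: ✓ CMP  NZCV=0010
9: ✓ SUBGT  r3←0xb6
10: · MOVVS

EXEC = [1,5,7,9]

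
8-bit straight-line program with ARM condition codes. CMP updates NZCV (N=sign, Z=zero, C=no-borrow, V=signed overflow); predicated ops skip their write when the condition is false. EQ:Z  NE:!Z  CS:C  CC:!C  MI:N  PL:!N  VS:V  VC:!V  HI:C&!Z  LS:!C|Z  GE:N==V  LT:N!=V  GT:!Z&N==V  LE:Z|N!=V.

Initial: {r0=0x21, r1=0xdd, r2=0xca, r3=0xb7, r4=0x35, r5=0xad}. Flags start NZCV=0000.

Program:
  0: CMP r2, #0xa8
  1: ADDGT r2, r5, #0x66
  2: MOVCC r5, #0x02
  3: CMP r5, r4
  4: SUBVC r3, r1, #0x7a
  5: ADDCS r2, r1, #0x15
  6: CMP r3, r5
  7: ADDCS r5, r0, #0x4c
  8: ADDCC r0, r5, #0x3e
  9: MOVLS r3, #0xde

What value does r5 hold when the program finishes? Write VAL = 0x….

[0] flags=0010 → (cmp)
[1] flags=0010 GT?T → r2=0x13
[2] flags=0010 CC?F → skip
[3] flags=0011 → (cmp)
[4] flags=0011 VC?F → skip
[5] flags=0011 CS?T → r2=0xf2
[6] flags=0010 → (cmp)
[7] flags=0010 CS?T → r5=0x6d
[8] flags=0010 CC?F → skip
[9] flags=0010 LS?F → skip

VAL = 0x6d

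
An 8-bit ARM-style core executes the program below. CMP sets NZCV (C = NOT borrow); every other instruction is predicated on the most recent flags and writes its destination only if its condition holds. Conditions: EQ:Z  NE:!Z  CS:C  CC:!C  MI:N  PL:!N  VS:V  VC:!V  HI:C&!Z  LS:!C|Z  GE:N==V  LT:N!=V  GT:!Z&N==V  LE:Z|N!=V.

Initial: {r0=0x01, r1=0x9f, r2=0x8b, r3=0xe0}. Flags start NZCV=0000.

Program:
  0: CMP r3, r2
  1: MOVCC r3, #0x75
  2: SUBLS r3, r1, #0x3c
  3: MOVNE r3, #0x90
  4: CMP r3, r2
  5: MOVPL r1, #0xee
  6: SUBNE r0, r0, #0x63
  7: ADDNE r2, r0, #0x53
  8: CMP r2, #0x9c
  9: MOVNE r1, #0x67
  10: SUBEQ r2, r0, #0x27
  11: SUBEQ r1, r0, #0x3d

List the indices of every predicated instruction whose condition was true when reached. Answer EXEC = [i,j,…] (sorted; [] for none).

EXEC = [3,5,6,7,9]

[0] flags=0010 → (cmp)
[1] flags=0010 CC?F → skip
[2] flags=0010 LS?F → skip
[3] flags=0010 NE?T → r3=0x90
[4] flags=0010 → (cmp)
[5] flags=0010 PL?T → r1=0xee
[6] flags=0010 NE?T → r0=0x9e
[7] flags=0010 NE?T → r2=0xf1
[8] flags=0010 → (cmp)
[9] flags=0010 NE?T → r1=0x67
[10] flags=0010 EQ?F → skip
[11] flags=0010 EQ?F → skip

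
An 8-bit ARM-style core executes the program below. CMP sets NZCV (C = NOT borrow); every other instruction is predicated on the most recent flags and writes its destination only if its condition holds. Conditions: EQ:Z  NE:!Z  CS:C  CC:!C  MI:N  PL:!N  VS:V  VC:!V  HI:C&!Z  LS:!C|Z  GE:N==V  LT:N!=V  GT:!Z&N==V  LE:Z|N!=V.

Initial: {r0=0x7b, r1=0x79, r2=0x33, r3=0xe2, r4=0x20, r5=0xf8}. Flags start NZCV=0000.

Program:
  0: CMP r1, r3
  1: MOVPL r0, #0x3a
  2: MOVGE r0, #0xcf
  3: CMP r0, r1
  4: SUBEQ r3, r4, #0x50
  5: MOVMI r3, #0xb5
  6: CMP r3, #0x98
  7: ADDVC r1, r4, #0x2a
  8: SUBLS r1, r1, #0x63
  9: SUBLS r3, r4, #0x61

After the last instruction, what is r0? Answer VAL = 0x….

VAL = 0xcf

[0] flags=1001 → (cmp)
[1] flags=1001 PL?F → skip
[2] flags=1001 GE?T → r0=0xcf
[3] flags=0011 → (cmp)
[4] flags=0011 EQ?F → skip
[5] flags=0011 MI?F → skip
[6] flags=0010 → (cmp)
[7] flags=0010 VC?T → r1=0x4a
[8] flags=0010 LS?F → skip
[9] flags=0010 LS?F → skip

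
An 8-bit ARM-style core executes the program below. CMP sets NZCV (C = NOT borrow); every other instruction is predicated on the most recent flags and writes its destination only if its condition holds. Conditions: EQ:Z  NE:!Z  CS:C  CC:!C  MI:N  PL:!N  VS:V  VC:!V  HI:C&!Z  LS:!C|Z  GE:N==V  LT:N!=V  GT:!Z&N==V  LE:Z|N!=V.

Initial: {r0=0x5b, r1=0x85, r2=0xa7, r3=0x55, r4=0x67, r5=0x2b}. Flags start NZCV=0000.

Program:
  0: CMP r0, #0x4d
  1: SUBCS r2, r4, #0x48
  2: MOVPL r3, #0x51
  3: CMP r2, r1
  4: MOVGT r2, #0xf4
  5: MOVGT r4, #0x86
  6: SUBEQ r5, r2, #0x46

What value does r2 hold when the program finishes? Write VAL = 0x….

VAL = 0xf4

0: ✓ CMP  NZCV=0010
1: ✓ SUBCS  r2←0x1f
2: ✓ MOVPL  r3←0x51
3: ✓ CMP  NZCV=1001
4: ✓ MOVGT  r2←0xf4
5: ✓ MOVGT  r4←0x86
6: · SUBEQ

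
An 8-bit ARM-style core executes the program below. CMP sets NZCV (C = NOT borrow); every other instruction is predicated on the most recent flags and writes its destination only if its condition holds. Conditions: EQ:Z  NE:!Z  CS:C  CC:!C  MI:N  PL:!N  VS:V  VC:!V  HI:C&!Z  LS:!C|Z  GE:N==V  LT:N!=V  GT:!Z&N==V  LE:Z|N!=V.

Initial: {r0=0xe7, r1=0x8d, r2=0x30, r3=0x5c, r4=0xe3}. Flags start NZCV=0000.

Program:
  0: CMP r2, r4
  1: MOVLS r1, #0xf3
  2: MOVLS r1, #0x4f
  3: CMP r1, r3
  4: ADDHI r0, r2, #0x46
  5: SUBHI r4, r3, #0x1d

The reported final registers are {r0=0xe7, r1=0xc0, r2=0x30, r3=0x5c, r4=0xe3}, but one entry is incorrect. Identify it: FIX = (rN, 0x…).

FIX = (r1, 0x4f)

[0] flags=0000 → (cmp)
[1] flags=0000 LS?T → r1=0xf3
[2] flags=0000 LS?T → r1=0x4f
[3] flags=1000 → (cmp)
[4] flags=1000 HI?F → skip
[5] flags=1000 HI?F → skip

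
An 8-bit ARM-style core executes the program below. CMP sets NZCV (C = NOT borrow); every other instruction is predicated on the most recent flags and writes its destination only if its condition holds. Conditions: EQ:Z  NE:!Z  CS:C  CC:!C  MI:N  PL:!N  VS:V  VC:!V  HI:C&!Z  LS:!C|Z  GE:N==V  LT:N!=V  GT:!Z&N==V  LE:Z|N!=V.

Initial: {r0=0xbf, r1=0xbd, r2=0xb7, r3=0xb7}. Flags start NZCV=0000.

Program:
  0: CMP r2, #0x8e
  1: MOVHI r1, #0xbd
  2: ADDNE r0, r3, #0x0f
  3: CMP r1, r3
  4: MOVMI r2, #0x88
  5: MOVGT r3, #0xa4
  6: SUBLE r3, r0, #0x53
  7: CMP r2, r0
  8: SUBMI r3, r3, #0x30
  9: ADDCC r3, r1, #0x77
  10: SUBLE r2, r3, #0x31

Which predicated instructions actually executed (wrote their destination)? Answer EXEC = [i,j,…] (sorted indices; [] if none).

[0] flags=0010 → (cmp)
[1] flags=0010 HI?T → r1=0xbd
[2] flags=0010 NE?T → r0=0xc6
[3] flags=0010 → (cmp)
[4] flags=0010 MI?F → skip
[5] flags=0010 GT?T → r3=0xa4
[6] flags=0010 LE?F → skip
[7] flags=1000 → (cmp)
[8] flags=1000 MI?T → r3=0x74
[9] flags=1000 CC?T → r3=0x34
[10] flags=1000 LE?T → r2=0x03

EXEC = [1,2,5,8,9,10]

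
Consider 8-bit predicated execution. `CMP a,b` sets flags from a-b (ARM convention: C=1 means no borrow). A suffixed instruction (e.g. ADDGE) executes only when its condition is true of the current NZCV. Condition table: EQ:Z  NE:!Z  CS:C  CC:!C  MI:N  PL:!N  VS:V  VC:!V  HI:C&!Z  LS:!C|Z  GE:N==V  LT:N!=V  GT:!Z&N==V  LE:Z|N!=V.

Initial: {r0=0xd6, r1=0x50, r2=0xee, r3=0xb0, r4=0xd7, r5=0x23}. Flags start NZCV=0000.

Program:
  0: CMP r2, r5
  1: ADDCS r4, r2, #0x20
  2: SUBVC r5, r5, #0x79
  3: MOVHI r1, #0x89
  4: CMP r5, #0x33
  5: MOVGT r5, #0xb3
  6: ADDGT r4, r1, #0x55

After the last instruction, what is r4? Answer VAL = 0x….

0: ✓ CMP  NZCV=1010
1: ✓ ADDCS  r4←0x0e
2: ✓ SUBVC  r5←0xaa
3: ✓ MOVHI  r1←0x89
4: ✓ CMP  NZCV=0011
5: · MOVGT
6: · ADDGT

VAL = 0x0e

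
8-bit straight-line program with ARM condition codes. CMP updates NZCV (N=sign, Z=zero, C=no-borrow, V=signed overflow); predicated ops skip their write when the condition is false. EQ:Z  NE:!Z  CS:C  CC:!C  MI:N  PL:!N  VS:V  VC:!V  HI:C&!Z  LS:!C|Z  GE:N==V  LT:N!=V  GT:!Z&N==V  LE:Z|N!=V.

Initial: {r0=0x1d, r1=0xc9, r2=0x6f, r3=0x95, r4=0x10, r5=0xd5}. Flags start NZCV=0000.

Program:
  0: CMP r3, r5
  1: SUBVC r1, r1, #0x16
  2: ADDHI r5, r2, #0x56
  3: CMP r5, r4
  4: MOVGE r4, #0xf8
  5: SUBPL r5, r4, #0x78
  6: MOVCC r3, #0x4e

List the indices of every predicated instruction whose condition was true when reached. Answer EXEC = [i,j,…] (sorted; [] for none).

[0] flags=1000 → (cmp)
[1] flags=1000 VC?T → r1=0xb3
[2] flags=1000 HI?F → skip
[3] flags=1010 → (cmp)
[4] flags=1010 GE?F → skip
[5] flags=1010 PL?F → skip
[6] flags=1010 CC?F → skip

EXEC = [1]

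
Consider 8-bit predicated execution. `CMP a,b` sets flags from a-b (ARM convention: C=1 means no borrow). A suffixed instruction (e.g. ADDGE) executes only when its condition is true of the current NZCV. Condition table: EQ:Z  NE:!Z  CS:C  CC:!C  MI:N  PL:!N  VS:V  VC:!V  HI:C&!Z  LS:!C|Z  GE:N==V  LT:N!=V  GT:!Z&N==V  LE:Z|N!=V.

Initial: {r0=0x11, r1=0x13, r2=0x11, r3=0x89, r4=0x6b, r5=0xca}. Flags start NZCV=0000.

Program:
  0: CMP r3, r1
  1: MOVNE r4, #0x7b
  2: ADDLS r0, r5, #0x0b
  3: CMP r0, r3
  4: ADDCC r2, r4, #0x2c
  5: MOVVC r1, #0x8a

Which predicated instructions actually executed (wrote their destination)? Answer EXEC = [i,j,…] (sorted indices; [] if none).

0: ✓ CMP  NZCV=0011
1: ✓ MOVNE  r4←0x7b
2: · ADDLS
3: ✓ CMP  NZCV=1001
4: ✓ ADDCC  r2←0xa7
5: · MOVVC

EXEC = [1,4]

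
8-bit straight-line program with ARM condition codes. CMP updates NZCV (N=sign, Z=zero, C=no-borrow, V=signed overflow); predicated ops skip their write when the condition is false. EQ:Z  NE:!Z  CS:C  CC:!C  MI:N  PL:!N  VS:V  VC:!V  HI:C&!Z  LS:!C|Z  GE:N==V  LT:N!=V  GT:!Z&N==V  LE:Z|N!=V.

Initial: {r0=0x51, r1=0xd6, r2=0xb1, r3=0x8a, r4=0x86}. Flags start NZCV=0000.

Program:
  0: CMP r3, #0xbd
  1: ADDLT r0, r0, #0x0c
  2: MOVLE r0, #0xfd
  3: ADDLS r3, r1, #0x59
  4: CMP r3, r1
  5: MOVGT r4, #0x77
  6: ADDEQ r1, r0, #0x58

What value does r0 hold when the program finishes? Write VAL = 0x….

VAL = 0xfd

[0] flags=1000 → (cmp)
[1] flags=1000 LT?T → r0=0x5d
[2] flags=1000 LE?T → r0=0xfd
[3] flags=1000 LS?T → r3=0x2f
[4] flags=0000 → (cmp)
[5] flags=0000 GT?T → r4=0x77
[6] flags=0000 EQ?F → skip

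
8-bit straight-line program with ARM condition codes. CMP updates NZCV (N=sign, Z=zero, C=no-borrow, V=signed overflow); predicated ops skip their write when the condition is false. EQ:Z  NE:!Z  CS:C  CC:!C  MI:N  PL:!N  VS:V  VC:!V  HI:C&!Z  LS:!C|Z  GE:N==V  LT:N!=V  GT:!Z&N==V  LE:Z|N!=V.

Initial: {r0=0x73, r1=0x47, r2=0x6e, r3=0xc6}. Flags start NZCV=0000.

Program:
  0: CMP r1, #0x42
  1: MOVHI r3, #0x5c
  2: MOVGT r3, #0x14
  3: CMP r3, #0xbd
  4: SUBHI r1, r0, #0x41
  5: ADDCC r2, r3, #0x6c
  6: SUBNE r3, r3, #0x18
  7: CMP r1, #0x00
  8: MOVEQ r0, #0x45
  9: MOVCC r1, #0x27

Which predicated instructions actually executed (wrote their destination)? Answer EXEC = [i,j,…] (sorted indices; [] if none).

0: ✓ CMP  NZCV=0010
1: ✓ MOVHI  r3←0x5c
2: ✓ MOVGT  r3←0x14
3: ✓ CMP  NZCV=0000
4: · SUBHI
5: ✓ ADDCC  r2←0x80
6: ✓ SUBNE  r3←0xfc
7: ✓ CMP  NZCV=0010
8: · MOVEQ
9: · MOVCC

EXEC = [1,2,5,6]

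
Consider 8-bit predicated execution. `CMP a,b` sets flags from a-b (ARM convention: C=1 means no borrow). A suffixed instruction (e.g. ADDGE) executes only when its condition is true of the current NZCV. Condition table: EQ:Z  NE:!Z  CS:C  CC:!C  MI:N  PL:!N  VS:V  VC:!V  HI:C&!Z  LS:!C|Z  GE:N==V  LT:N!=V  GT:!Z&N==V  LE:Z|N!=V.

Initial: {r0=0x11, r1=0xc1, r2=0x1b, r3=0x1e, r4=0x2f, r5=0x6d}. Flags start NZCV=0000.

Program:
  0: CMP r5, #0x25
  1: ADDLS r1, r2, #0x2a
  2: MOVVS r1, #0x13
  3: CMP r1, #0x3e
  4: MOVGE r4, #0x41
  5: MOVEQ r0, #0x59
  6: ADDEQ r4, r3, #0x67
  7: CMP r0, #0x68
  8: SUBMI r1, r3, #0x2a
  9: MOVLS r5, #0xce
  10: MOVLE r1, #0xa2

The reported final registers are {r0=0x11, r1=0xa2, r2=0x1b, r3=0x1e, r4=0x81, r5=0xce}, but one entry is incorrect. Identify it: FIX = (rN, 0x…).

FIX = (r4, 0x2f)

0: ✓ CMP  NZCV=0010
1: · ADDLS
2: · MOVVS
3: ✓ CMP  NZCV=1010
4: · MOVGE
5: · MOVEQ
6: · ADDEQ
7: ✓ CMP  NZCV=1000
8: ✓ SUBMI  r1←0xf4
9: ✓ MOVLS  r5←0xce
10: ✓ MOVLE  r1←0xa2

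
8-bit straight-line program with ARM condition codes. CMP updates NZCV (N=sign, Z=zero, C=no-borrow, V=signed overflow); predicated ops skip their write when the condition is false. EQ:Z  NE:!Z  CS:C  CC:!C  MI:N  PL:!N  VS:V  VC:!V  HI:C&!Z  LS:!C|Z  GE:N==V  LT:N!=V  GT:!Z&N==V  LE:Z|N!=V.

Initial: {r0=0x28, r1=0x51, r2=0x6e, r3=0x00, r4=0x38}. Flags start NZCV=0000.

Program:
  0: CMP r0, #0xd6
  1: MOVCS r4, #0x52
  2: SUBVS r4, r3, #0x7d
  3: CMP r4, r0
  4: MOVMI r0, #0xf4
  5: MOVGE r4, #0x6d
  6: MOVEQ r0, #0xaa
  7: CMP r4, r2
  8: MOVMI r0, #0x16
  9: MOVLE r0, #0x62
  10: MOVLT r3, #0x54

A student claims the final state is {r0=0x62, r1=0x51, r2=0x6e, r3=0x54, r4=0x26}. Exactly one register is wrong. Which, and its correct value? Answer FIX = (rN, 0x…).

FIX = (r4, 0x6d)

0: ✓ CMP  NZCV=0000
1: · MOVCS
2: · SUBVS
3: ✓ CMP  NZCV=0010
4: · MOVMI
5: ✓ MOVGE  r4←0x6d
6: · MOVEQ
7: ✓ CMP  NZCV=1000
8: ✓ MOVMI  r0←0x16
9: ✓ MOVLE  r0←0x62
10: ✓ MOVLT  r3←0x54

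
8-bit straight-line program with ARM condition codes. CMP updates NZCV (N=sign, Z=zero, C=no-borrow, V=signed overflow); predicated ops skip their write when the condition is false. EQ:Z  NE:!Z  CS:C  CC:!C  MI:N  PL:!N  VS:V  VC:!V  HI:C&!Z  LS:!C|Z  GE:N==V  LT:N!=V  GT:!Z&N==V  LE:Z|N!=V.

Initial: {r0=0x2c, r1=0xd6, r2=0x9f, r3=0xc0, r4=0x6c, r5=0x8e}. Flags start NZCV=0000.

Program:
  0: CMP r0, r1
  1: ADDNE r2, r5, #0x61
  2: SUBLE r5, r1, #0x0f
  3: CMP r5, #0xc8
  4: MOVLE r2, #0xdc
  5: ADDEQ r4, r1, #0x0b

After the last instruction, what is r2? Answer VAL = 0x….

[0] flags=0000 → (cmp)
[1] flags=0000 NE?T → r2=0xef
[2] flags=0000 LE?F → skip
[3] flags=1000 → (cmp)
[4] flags=1000 LE?T → r2=0xdc
[5] flags=1000 EQ?F → skip

VAL = 0xdc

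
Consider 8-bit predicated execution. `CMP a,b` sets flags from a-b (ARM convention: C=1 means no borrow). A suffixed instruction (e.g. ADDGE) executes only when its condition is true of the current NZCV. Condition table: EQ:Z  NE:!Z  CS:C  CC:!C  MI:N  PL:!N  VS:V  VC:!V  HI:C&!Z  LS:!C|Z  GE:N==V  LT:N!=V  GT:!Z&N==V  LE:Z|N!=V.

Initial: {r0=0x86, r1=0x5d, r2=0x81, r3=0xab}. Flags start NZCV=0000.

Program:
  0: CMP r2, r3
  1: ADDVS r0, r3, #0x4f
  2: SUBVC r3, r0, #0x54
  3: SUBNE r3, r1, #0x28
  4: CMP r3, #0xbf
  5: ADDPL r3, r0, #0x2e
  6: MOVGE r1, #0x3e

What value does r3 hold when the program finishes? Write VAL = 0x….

VAL = 0xb4

0: ✓ CMP  NZCV=1000
1: · ADDVS
2: ✓ SUBVC  r3←0x32
3: ✓ SUBNE  r3←0x35
4: ✓ CMP  NZCV=0000
5: ✓ ADDPL  r3←0xb4
6: ✓ MOVGE  r1←0x3e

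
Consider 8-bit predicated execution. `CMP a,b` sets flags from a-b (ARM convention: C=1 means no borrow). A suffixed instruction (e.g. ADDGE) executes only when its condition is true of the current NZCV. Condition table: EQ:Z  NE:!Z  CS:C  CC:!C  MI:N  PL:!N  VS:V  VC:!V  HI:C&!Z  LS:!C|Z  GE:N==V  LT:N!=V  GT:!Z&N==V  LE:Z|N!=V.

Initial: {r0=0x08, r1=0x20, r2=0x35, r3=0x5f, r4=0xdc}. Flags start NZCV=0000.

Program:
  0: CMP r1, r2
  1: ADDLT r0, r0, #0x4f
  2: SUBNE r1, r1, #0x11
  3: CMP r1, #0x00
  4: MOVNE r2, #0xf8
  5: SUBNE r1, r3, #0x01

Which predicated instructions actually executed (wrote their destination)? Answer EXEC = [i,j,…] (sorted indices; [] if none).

0: ✓ CMP  NZCV=1000
1: ✓ ADDLT  r0←0x57
2: ✓ SUBNE  r1←0x0f
3: ✓ CMP  NZCV=0010
4: ✓ MOVNE  r2←0xf8
5: ✓ SUBNE  r1←0x5e

EXEC = [1,2,4,5]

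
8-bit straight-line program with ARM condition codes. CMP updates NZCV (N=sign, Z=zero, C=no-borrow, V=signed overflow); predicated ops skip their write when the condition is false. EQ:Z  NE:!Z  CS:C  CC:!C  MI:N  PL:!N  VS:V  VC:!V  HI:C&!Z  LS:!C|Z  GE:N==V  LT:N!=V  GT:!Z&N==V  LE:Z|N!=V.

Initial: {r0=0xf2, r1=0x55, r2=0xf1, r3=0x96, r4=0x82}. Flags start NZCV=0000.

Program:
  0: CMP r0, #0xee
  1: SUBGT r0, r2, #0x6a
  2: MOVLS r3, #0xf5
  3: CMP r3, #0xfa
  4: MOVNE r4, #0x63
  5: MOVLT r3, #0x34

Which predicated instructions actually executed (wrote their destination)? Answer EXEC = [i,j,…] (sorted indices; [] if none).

EXEC = [1,4,5]

[0] flags=0010 → (cmp)
[1] flags=0010 GT?T → r0=0x87
[2] flags=0010 LS?F → skip
[3] flags=1000 → (cmp)
[4] flags=1000 NE?T → r4=0x63
[5] flags=1000 LT?T → r3=0x34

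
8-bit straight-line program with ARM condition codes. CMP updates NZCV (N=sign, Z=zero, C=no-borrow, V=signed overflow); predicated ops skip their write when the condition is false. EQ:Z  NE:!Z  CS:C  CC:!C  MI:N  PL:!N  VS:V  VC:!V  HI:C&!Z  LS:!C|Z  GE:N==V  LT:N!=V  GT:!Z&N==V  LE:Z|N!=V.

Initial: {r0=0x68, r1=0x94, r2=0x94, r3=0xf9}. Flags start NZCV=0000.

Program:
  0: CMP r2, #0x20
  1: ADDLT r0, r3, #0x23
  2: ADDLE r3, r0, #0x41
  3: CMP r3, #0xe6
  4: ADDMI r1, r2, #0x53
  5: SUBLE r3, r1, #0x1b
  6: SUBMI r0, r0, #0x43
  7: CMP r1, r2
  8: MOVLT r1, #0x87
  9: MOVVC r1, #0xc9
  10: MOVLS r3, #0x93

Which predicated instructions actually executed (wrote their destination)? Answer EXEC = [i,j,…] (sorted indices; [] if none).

0: ✓ CMP  NZCV=0011
1: ✓ ADDLT  r0←0x1c
2: ✓ ADDLE  r3←0x5d
3: ✓ CMP  NZCV=0000
4: · ADDMI
5: · SUBLE
6: · SUBMI
7: ✓ CMP  NZCV=0110
8: · MOVLT
9: ✓ MOVVC  r1←0xc9
10: ✓ MOVLS  r3←0x93

EXEC = [1,2,9,10]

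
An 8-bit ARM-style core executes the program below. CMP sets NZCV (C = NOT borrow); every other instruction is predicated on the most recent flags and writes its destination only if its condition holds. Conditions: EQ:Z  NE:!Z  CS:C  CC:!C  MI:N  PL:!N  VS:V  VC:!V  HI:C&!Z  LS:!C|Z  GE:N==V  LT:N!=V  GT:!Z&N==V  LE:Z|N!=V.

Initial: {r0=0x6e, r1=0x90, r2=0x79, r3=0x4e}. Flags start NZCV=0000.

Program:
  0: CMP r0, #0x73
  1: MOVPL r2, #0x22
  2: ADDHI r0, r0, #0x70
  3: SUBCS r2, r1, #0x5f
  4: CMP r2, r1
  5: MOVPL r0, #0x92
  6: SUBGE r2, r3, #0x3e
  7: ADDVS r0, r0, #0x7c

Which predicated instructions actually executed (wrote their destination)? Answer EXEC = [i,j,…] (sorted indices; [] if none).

0: ✓ CMP  NZCV=1000
1: · MOVPL
2: · ADDHI
3: · SUBCS
4: ✓ CMP  NZCV=1001
5: · MOVPL
6: ✓ SUBGE  r2←0x10
7: ✓ ADDVS  r0←0xea

EXEC = [6,7]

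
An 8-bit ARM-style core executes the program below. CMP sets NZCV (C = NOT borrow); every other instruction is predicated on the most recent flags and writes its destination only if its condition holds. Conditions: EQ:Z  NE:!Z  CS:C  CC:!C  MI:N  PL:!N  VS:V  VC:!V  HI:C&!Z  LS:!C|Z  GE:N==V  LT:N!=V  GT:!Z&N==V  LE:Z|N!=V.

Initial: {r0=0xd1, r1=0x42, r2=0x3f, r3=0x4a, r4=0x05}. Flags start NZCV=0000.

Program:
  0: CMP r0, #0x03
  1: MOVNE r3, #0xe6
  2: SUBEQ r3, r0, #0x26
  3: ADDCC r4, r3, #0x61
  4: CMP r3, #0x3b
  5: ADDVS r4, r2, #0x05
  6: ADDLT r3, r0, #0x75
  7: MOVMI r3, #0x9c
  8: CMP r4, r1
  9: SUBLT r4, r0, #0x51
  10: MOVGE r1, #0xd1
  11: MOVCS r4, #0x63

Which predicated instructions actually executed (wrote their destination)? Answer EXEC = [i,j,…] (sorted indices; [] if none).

EXEC = [1,6,7,9]

[0] flags=1010 → (cmp)
[1] flags=1010 NE?T → r3=0xe6
[2] flags=1010 EQ?F → skip
[3] flags=1010 CC?F → skip
[4] flags=1010 → (cmp)
[5] flags=1010 VS?F → skip
[6] flags=1010 LT?T → r3=0x46
[7] flags=1010 MI?T → r3=0x9c
[8] flags=1000 → (cmp)
[9] flags=1000 LT?T → r4=0x80
[10] flags=1000 GE?F → skip
[11] flags=1000 CS?F → skip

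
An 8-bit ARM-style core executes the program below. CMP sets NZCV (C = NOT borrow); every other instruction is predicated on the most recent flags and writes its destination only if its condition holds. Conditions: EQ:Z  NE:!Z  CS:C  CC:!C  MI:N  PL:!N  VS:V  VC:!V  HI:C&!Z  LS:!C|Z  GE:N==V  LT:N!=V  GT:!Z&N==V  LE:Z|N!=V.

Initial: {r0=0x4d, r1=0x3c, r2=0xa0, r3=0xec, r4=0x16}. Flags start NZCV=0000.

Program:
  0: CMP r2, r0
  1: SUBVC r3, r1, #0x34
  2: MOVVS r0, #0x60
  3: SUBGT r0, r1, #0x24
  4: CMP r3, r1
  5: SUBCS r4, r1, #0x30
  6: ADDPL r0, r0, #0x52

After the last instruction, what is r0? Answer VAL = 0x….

VAL = 0x60

0: ✓ CMP  NZCV=0011
1: · SUBVC
2: ✓ MOVVS  r0←0x60
3: · SUBGT
4: ✓ CMP  NZCV=1010
5: ✓ SUBCS  r4←0x0c
6: · ADDPL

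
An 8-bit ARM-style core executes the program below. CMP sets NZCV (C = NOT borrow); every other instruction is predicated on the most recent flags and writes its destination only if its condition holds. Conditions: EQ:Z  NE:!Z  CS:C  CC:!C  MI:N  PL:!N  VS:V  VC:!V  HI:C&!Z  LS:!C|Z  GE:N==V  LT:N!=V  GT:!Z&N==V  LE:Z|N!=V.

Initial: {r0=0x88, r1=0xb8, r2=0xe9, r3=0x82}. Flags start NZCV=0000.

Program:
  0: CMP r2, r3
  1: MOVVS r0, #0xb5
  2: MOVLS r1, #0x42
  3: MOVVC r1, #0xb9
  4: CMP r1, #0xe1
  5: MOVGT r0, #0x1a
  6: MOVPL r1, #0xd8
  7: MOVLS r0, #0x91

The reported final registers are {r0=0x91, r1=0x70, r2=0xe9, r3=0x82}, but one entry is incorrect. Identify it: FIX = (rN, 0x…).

FIX = (r1, 0xb9)

0: ✓ CMP  NZCV=0010
1: · MOVVS
2: · MOVLS
3: ✓ MOVVC  r1←0xb9
4: ✓ CMP  NZCV=1000
5: · MOVGT
6: · MOVPL
7: ✓ MOVLS  r0←0x91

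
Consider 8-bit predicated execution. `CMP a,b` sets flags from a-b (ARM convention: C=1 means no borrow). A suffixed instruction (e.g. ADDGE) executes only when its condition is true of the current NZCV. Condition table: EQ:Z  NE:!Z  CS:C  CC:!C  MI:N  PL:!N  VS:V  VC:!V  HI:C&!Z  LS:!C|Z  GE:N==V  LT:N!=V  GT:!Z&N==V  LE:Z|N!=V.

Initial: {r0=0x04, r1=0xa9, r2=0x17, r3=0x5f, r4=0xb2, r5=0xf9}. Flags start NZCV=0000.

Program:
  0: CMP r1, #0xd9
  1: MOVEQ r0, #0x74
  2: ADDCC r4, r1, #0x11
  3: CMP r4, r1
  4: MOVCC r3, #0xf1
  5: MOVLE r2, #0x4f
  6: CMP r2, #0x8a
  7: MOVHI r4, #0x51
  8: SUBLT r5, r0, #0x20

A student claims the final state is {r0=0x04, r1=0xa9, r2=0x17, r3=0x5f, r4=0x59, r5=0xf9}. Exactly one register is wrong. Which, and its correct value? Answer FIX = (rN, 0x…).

FIX = (r4, 0xba)

0: ✓ CMP  NZCV=1000
1: · MOVEQ
2: ✓ ADDCC  r4←0xba
3: ✓ CMP  NZCV=0010
4: · MOVCC
5: · MOVLE
6: ✓ CMP  NZCV=1001
7: · MOVHI
8: · SUBLT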